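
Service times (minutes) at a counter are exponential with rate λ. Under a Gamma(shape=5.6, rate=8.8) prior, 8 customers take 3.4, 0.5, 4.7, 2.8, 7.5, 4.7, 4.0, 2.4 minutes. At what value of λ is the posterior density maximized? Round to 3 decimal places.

0.325

Σ times = 30.0. Posterior: Gamma(shape = 5.6+8 = 13.6, rate = 8.8+30.0 = 38.8).
Mode = (α−1)/β = 12.6/38.8 = 0.325.
Mean = α/β = 13.6/38.8 = 0.351.
This is the posterior mode — the MAP estimate.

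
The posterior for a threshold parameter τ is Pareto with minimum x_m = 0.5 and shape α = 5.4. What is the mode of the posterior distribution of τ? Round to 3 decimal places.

The Pareto density is strictly decreasing on [x_m, ∞), so the mode is x_m = 0.500.
Mean = α·x_m/(α−1) = 5.4·0.5/4.4 = 0.614.
This is the posterior mode — the MAP estimate.

0.500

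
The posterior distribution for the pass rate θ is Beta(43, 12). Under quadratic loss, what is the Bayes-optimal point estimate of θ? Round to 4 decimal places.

0.7818

Mode = (43−1)/(43+12−2) = 42/53 = 0.7925.
Mean = 43/(43+12) = 43/55 = 0.7818.
Quadratic loss ⇒ the optimal estimator is the posterior mean.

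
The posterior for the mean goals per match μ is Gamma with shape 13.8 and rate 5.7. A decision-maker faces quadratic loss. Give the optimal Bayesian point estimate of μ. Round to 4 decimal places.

2.4211

Mode = (α−1)/β = 12.8/5.7 = 2.2456.
Mean = α/β = 13.8/5.7 = 2.4211.
Quadratic loss ⇒ the optimal estimator is the posterior mean.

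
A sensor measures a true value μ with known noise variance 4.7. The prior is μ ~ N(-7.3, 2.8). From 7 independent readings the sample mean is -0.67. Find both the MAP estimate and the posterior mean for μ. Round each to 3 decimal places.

Posterior for μ is Normal. Precision-weighted mean: (1/2.8·-7.3 + 7/4.7·-0.67) / (1/2.8 + 7/4.7) = -1.952.
A Normal posterior is symmetric, so mode = mean.

MAP = -1.952; posterior mean = -1.952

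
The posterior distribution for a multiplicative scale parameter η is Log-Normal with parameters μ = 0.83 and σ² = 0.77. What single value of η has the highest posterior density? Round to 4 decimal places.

1.0618

Mode = exp(μ − σ²) = exp(0.06) = 1.0618.
Mean = exp(μ + σ²/2) = exp(1.215) = 3.3703.
This is the posterior mode — the MAP estimate.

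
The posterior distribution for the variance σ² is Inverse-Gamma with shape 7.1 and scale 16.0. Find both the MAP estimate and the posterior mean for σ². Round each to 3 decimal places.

Mode = β/(α+1) = 16.0/8.1 = 1.975.
Mean = β/(α−1) = 16.0/6.1 = 2.623.
Right-skewed posterior ⇒ mode < mean.

MAP = 1.975, posterior mean = 2.623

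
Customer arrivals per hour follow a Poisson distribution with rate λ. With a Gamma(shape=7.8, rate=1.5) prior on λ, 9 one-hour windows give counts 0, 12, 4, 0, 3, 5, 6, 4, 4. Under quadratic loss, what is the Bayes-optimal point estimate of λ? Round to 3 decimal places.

4.362

Σ counts = 38. Posterior: Gamma(shape = 7.8+38 = 45.8, rate = 1.5+9 = 10.5).
Mode = (α−1)/β = 44.8/10.5 = 4.267.
Mean = α/β = 45.8/10.5 = 4.362.
Quadratic loss ⇒ the optimal estimator is the posterior mean.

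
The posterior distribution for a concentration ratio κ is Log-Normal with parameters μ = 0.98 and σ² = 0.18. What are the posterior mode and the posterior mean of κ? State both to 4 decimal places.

MAP = 2.2255, posterior mean = 2.9154

Mode = exp(μ − σ²) = exp(0.80) = 2.2255.
Mean = exp(μ + σ²/2) = exp(1.070) = 2.9154.
Right-skewed posterior ⇒ mode < mean.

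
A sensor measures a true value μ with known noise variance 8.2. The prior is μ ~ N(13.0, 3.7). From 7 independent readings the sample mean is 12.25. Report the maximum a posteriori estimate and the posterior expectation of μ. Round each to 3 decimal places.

MAP: 12.430. Posterior mean: 12.430.

Posterior for μ is Normal. Precision-weighted mean: (1/3.7·13.0 + 7/8.2·12.25) / (1/3.7 + 7/8.2) = 12.430.
A Normal posterior is symmetric, so mode = mean.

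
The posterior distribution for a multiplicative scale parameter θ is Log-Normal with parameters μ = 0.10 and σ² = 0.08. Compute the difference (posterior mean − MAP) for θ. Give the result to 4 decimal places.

Mode = exp(μ − σ²) = exp(0.02) = 1.0202.
Mean = exp(μ + σ²/2) = exp(0.140) = 1.1503.
Difference = 1.1503 − 1.0202 = 0.1301.

0.1301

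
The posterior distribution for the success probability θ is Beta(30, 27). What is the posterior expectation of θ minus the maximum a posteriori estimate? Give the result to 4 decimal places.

-0.0010

Mode = (30−1)/(30+27−2) = 29/55 = 0.5273.
Mean = 30/(30+27) = 30/57 = 0.5263.
Difference = 0.5263 − 0.5273 = -0.0010.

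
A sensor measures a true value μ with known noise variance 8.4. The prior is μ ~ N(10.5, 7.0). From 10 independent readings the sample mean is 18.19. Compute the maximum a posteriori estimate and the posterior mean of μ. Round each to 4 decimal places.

Posterior for μ is Normal. Precision-weighted mean: (1/7.0·10.5 + 10/8.4·18.19) / (1/7.0 + 10/8.4) = 17.3661.
A Normal posterior is symmetric, so mode = mean.

MAP: 17.3661. Posterior mean: 17.3661.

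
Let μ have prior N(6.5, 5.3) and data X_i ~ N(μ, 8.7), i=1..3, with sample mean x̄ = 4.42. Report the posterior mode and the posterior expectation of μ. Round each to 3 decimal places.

posterior mode = 5.156, posterior expectation = 5.156

Posterior for μ is Normal. Precision-weighted mean: (1/5.3·6.5 + 3/8.7·4.42) / (1/5.3 + 3/8.7) = 5.156.
A Normal posterior is symmetric, so mode = mean.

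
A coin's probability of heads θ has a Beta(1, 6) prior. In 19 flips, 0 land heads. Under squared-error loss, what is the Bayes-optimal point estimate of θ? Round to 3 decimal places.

0.038

Posterior: Beta(1+0, 6+19) = Beta(1, 25).
Since α = 1 ≤ 1 and β > 1, the Beta density is monotone decreasing on [0,1]; the mode is at 0.
Mean = 1/(1+25) = 0.038.
Squared-error loss ⇒ the optimal estimator is the posterior mean.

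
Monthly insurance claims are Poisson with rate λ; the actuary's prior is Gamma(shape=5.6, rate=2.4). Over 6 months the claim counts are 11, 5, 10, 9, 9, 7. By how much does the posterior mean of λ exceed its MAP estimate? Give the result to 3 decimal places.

0.119

Σ counts = 51. Posterior: Gamma(shape = 5.6+51 = 56.6, rate = 2.4+6 = 8.4).
Mode = (α−1)/β = 55.6/8.4 = 6.619.
Mean = α/β = 56.6/8.4 = 6.738.
Difference = 6.738 − 6.619 = 0.119.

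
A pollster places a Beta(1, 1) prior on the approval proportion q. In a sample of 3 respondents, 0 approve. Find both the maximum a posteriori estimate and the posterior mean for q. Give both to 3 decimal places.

MAP = 0.000; posterior mean = 0.200

Posterior: Beta(1+0, 1+3) = Beta(1, 4).
Since α = 1 ≤ 1 and β > 1, the Beta density is monotone decreasing on [0,1]; the mode is at 0.
Mean = 1/(1+4) = 0.200.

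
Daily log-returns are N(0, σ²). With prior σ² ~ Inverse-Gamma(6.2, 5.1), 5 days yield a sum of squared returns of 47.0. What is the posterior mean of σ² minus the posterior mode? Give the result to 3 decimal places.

0.766

Posterior: Inverse-Gamma(shape = 6.2+5/2 = 8.7, scale = 5.1+47.0/2 = 28.6).
Mode = β/(α+1) = 28.6/9.7 = 2.948.
Mean = β/(α−1) = 28.6/7.7 = 3.714.
Difference = 3.714 − 2.948 = 0.766.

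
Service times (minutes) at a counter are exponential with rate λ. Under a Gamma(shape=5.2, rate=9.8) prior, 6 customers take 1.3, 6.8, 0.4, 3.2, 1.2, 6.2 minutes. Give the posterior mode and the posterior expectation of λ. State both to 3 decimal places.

Σ times = 19.1. Posterior: Gamma(shape = 5.2+6 = 11.2, rate = 9.8+19.1 = 28.9).
Mode = (α−1)/β = 10.2/28.9 = 0.353.
Mean = α/β = 11.2/28.9 = 0.388.

MAP: 0.353. Posterior mean: 0.388.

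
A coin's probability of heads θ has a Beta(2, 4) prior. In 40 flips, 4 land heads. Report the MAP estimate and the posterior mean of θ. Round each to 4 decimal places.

MAP estimate = 0.1136, posterior mean = 0.1304

Posterior: Beta(2+4, 4+36) = Beta(6, 40).
Mode = (6−1)/(6+40−2) = 5/44 = 0.1136.
Mean = 6/(6+40) = 6/46 = 0.1304.
Mean > mode: the posterior has a right tail.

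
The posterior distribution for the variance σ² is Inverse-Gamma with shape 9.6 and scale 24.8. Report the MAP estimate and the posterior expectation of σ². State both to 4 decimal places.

Mode = β/(α+1) = 24.8/10.6 = 2.3396.
Mean = β/(α−1) = 24.8/8.6 = 2.8837.

MAP = 2.3396, posterior mean = 2.8837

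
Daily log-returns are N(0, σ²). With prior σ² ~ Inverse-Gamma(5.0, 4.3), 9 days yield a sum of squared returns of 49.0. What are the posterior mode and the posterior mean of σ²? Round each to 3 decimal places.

Posterior: Inverse-Gamma(shape = 5.0+9/2 = 9.5, scale = 4.3+49.0/2 = 28.8).
Mode = β/(α+1) = 28.8/10.5 = 2.743.
Mean = β/(α−1) = 28.8/8.5 = 3.388.

MAP = 2.743, posterior mean = 3.388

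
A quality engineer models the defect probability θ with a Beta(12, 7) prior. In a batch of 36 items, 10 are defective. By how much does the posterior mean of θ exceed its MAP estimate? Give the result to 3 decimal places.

Posterior: Beta(12+10, 7+26) = Beta(22, 33).
Mode = (22−1)/(22+33−2) = 21/53 = 0.396.
Mean = 22/(22+33) = 22/55 = 0.400.
Difference = 0.400 − 0.396 = 0.004.

0.004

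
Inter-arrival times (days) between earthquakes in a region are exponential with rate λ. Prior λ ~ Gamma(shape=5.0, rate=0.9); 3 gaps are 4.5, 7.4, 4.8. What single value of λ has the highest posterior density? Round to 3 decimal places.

Σ times = 16.7. Posterior: Gamma(shape = 5.0+3 = 8.0, rate = 0.9+16.7 = 17.6).
Mode = (α−1)/β = 7.0/17.6 = 0.398.
Mean = α/β = 8.0/17.6 = 0.455.
This is the posterior mode — the MAP estimate.

0.398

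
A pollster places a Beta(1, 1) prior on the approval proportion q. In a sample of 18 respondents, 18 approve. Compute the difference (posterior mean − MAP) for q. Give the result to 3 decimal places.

Posterior: Beta(1+18, 1+0) = Beta(19, 1).
Since β = 1 ≤ 1 and α > 1, the Beta density is monotone increasing on [0,1]; the mode is at 1.
Mean = 19/(19+1) = 0.950.
Difference = 0.950 − 1.000 = -0.050.
Left-skewed posterior ⇒ mean < mode.

-0.050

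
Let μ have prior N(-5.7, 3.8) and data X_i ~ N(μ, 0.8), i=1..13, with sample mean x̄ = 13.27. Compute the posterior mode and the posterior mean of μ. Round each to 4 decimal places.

Posterior for μ is Normal. Precision-weighted mean: (1/3.8·-5.7 + 13/0.8·13.27) / (1/3.8 + 13/0.8) = 12.9677.
A Normal posterior is symmetric, so mode = mean.

MAP = 12.9677, posterior mean = 12.9677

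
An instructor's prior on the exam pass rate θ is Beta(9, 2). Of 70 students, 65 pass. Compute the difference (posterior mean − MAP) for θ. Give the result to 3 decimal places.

Posterior: Beta(9+65, 2+5) = Beta(74, 7).
Mode = (74−1)/(74+7−2) = 73/79 = 0.924.
Mean = 74/(74+7) = 74/81 = 0.914.
Difference = 0.914 − 0.924 = -0.010.
Left-skewed posterior ⇒ mean < mode.

-0.010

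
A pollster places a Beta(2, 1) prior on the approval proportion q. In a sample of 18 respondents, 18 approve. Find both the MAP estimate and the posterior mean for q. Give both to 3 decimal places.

Posterior: Beta(2+18, 1+0) = Beta(20, 1).
Since β = 1 ≤ 1 and α > 1, the Beta density is monotone increasing on [0,1]; the mode is at 1.
Mean = 20/(20+1) = 0.952.
The posterior is left-skewed, so the mode exceeds the mean.

MAP = 1.000, posterior mean = 0.952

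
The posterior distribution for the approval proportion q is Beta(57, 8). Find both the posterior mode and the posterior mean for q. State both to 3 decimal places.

Mode = (57−1)/(57+8−2) = 56/63 = 0.889.
Mean = 57/(57+8) = 57/65 = 0.877.

q_MAP = 0.889, E[q|data] = 0.877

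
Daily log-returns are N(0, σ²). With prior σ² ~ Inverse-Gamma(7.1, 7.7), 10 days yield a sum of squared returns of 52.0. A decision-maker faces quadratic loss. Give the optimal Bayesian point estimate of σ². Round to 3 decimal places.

3.036

Posterior: Inverse-Gamma(shape = 7.1+10/2 = 12.1, scale = 7.7+52.0/2 = 33.7).
Mode = β/(α+1) = 33.7/13.1 = 2.573.
Mean = β/(α−1) = 33.7/11.1 = 3.036.
Quadratic loss ⇒ the optimal estimator is the posterior mean.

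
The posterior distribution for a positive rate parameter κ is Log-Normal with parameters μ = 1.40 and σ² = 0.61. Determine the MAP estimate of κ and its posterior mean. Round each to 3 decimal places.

Mode = exp(μ − σ²) = exp(0.79) = 2.203.
Mean = exp(μ + σ²/2) = exp(1.705) = 5.501.

κ_MAP = 2.203, E[κ|data] = 5.501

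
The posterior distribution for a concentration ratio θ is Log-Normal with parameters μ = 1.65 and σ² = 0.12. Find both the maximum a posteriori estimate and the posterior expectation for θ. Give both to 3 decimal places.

Mode = exp(μ − σ²) = exp(1.53) = 4.618.
Mean = exp(μ + σ²/2) = exp(1.710) = 5.529.
Right-skewed posterior ⇒ mode < mean.

MAP: 4.618. Posterior mean: 5.529.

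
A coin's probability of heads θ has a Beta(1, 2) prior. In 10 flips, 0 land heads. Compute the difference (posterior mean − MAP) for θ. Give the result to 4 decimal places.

0.0769

Posterior: Beta(1+0, 2+10) = Beta(1, 12).
Since α = 1 ≤ 1 and β > 1, the Beta density is monotone decreasing on [0,1]; the mode is at 0.
Mean = 1/(1+12) = 0.0769.
Difference = 0.0769 − 0.0000 = 0.0769.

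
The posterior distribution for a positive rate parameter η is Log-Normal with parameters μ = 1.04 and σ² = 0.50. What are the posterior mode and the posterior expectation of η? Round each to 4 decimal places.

posterior mode = 1.7160, posterior expectation = 3.6328

Mode = exp(μ − σ²) = exp(0.54) = 1.7160.
Mean = exp(μ + σ²/2) = exp(1.290) = 3.6328.
The mean is pulled above the mode by the posterior's right skew.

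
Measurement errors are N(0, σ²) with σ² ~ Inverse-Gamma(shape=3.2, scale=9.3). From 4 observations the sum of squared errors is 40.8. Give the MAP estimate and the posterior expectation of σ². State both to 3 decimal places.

MAP: 4.790. Posterior mean: 7.071.

Posterior: Inverse-Gamma(shape = 3.2+4/2 = 5.2, scale = 9.3+40.8/2 = 29.7).
Mode = β/(α+1) = 29.7/6.2 = 4.790.
Mean = β/(α−1) = 29.7/4.2 = 7.071.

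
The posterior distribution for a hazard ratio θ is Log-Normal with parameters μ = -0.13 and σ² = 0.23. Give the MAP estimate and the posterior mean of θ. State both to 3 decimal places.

θ_MAP = 0.698, E[θ|data] = 0.985

Mode = exp(μ − σ²) = exp(-0.36) = 0.698.
Mean = exp(μ + σ²/2) = exp(-0.015) = 0.985.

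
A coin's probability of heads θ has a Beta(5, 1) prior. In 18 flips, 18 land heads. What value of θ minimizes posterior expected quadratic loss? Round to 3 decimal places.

0.958

Posterior: Beta(5+18, 1+0) = Beta(23, 1).
Since β = 1 ≤ 1 and α > 1, the Beta density is monotone increasing on [0,1]; the mode is at 1.
Mean = 23/(23+1) = 0.958.
Quadratic loss ⇒ the optimal estimator is the posterior mean.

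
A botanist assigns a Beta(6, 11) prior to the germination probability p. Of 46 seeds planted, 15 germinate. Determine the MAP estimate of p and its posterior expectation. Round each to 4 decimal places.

MAP = 0.3279, posterior mean = 0.3333

Posterior: Beta(6+15, 11+31) = Beta(21, 42).
Mode = (21−1)/(21+42−2) = 20/61 = 0.3279.
Mean = 21/(21+42) = 21/63 = 0.3333.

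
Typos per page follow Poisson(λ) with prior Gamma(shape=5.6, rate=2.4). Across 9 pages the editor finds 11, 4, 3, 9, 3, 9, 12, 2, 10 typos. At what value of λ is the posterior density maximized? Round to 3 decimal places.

5.930

Σ counts = 63. Posterior: Gamma(shape = 5.6+63 = 68.6, rate = 2.4+9 = 11.4).
Mode = (α−1)/β = 67.6/11.4 = 5.930.
Mean = α/β = 68.6/11.4 = 6.018.
This is the posterior mode — the MAP estimate.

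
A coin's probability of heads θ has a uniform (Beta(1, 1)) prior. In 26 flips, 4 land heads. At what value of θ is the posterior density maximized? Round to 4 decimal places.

0.1538

Posterior: Beta(1+4, 1+22) = Beta(5, 23).
Mode = (5−1)/(5+23−2) = 4/26 = 0.1538.
With a flat prior the MAP equals the MLE, 4/26.
Mean = 5/(5+23) = 5/28 = 0.1786.
This is the posterior mode — the MAP estimate.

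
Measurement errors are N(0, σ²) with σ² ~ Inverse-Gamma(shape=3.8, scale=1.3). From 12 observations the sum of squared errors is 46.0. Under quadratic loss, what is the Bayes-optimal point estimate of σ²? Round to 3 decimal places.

Posterior: Inverse-Gamma(shape = 3.8+12/2 = 9.8, scale = 1.3+46.0/2 = 24.3).
Mode = β/(α+1) = 24.3/10.8 = 2.250.
Mean = β/(α−1) = 24.3/8.8 = 2.761.
Quadratic loss ⇒ the optimal estimator is the posterior mean.

2.761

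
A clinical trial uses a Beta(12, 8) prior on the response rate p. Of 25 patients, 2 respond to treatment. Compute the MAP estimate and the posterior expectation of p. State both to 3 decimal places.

MAP = 0.302, posterior mean = 0.311

Posterior: Beta(12+2, 8+23) = Beta(14, 31).
Mode = (14−1)/(14+31−2) = 13/43 = 0.302.
Mean = 14/(14+31) = 14/45 = 0.311.
The posterior is right-skewed, so the mean exceeds the mode.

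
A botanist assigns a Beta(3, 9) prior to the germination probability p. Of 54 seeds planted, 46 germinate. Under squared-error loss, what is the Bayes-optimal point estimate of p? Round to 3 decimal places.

0.742

Posterior: Beta(3+46, 9+8) = Beta(49, 17).
Mode = (49−1)/(49+17−2) = 48/64 = 0.750.
Mean = 49/(49+17) = 49/66 = 0.742.
Squared-error loss ⇒ the optimal estimator is the posterior mean.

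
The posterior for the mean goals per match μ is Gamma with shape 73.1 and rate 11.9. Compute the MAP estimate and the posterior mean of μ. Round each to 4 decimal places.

μ_MAP = 6.0588, E[μ|data] = 6.1429

Mode = (α−1)/β = 72.1/11.9 = 6.0588.
Mean = α/β = 73.1/11.9 = 6.1429.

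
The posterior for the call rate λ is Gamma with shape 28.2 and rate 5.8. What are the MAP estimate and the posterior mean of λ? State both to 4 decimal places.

MAP estimate = 4.6897, posterior mean = 4.8621

Mode = (α−1)/β = 27.2/5.8 = 4.6897.
Mean = α/β = 28.2/5.8 = 4.8621.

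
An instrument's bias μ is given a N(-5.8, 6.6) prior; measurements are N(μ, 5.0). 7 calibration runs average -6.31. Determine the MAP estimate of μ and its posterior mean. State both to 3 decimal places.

MAP estimate = -6.260, posterior mean = -6.260

Posterior for μ is Normal. Precision-weighted mean: (1/6.6·-5.8 + 7/5.0·-6.31) / (1/6.6 + 7/5.0) = -6.260.
A Normal posterior is symmetric, so mode = mean.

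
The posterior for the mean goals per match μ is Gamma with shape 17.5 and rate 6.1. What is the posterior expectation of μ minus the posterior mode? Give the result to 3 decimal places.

0.164

Mode = (α−1)/β = 16.5/6.1 = 2.705.
Mean = α/β = 17.5/6.1 = 2.869.
Difference = 2.869 − 2.705 = 0.164.
Mean > mode: the posterior has a right tail.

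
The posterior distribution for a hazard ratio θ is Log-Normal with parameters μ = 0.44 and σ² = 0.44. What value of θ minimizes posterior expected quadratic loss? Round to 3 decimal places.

Mode = exp(μ − σ²) = exp(0.00) = 1.000.
Mean = exp(μ + σ²/2) = exp(0.660) = 1.935.
Quadratic loss ⇒ the optimal estimator is the posterior mean.

1.935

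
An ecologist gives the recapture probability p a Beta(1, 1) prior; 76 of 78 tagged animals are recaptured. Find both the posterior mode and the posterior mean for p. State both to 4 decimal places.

MAP: 0.9744. Posterior mean: 0.9625.

Posterior: Beta(1+76, 1+2) = Beta(77, 3).
Mode = (77−1)/(77+3−2) = 76/78 = 0.9744.
With a flat prior the MAP equals the MLE, 76/78.
Mean = 77/(77+3) = 77/80 = 0.9625.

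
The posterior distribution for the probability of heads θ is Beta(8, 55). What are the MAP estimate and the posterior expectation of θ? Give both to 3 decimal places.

Mode = (8−1)/(8+55−2) = 7/61 = 0.115.
Mean = 8/(8+55) = 8/63 = 0.127.

MAP = 0.115; posterior mean = 0.127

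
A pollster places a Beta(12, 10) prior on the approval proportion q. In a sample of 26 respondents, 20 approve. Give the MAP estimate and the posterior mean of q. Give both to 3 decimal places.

Posterior: Beta(12+20, 10+6) = Beta(32, 16).
Mode = (32−1)/(32+16−2) = 31/46 = 0.674.
Mean = 32/(32+16) = 32/48 = 0.667.

MAP = 0.674; posterior mean = 0.667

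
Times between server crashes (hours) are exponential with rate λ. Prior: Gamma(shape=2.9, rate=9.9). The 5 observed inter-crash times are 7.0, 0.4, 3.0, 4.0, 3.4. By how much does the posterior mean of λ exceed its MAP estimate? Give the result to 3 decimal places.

Σ times = 17.8. Posterior: Gamma(shape = 2.9+5 = 7.9, rate = 9.9+17.8 = 27.7).
Mode = (α−1)/β = 6.9/27.7 = 0.249.
Mean = α/β = 7.9/27.7 = 0.285.
Difference = 0.285 − 0.249 = 0.036.
Mean > mode: the posterior has a right tail.

0.036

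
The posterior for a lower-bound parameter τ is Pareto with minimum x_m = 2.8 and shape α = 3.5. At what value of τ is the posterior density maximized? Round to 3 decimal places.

2.800

The Pareto density is strictly decreasing on [x_m, ∞), so the mode is x_m = 2.800.
Mean = α·x_m/(α−1) = 3.5·2.8/2.5 = 3.920.
This is the posterior mode — the MAP estimate.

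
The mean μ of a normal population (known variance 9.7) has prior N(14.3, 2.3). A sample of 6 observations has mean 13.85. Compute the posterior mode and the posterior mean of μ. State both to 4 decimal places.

MAP = 14.0357, posterior mean = 14.0357

Posterior for μ is Normal. Precision-weighted mean: (1/2.3·14.3 + 6/9.7·13.85) / (1/2.3 + 6/9.7) = 14.0357.
A Normal posterior is symmetric, so mode = mean.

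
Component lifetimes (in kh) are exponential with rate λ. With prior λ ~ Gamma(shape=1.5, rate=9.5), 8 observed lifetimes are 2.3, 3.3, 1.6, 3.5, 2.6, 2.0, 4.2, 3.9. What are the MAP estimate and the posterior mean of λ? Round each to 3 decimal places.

Σ times = 23.4. Posterior: Gamma(shape = 1.5+8 = 9.5, rate = 9.5+23.4 = 32.9).
Mode = (α−1)/β = 8.5/32.9 = 0.258.
Mean = α/β = 9.5/32.9 = 0.289.

MAP: 0.258. Posterior mean: 0.289.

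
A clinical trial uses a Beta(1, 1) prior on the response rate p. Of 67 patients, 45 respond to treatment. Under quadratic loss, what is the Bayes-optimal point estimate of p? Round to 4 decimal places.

Posterior: Beta(1+45, 1+22) = Beta(46, 23).
Mode = (46−1)/(46+23−2) = 45/67 = 0.6716.
With a flat prior the MAP equals the MLE, 45/67.
Mean = 46/(46+23) = 46/69 = 0.6667.
Quadratic loss ⇒ the optimal estimator is the posterior mean.

0.6667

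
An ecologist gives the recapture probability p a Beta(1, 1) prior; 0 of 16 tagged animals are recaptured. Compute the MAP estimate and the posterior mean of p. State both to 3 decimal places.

MAP: 0.000. Posterior mean: 0.056.

Posterior: Beta(1+0, 1+16) = Beta(1, 17).
Since α = 1 ≤ 1 and β > 1, the Beta density is monotone decreasing on [0,1]; the mode is at 0.
Mean = 1/(1+17) = 0.056.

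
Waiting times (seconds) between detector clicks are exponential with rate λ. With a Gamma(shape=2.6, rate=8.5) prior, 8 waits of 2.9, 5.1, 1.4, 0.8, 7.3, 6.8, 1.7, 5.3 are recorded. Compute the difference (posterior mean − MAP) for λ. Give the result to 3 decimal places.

0.025

Σ times = 31.3. Posterior: Gamma(shape = 2.6+8 = 10.6, rate = 8.5+31.3 = 39.8).
Mode = (α−1)/β = 9.6/39.8 = 0.241.
Mean = α/β = 10.6/39.8 = 0.266.
Difference = 0.266 − 0.241 = 0.025.
Mean > mode: the posterior has a right tail.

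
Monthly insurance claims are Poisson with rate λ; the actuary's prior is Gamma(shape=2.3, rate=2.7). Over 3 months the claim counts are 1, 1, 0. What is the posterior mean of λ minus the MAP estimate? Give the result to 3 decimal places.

Σ counts = 2. Posterior: Gamma(shape = 2.3+2 = 4.3, rate = 2.7+3 = 5.7).
Mode = (α−1)/β = 3.3/5.7 = 0.579.
Mean = α/β = 4.3/5.7 = 0.754.
Difference = 0.754 − 0.579 = 0.175.

0.175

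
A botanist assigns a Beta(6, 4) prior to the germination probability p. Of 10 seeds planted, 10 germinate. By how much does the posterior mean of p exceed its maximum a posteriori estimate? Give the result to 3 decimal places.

Posterior: Beta(6+10, 4+0) = Beta(16, 4).
Mode = (16−1)/(16+4−2) = 15/18 = 0.833.
Mean = 16/(16+4) = 16/20 = 0.800.
Difference = 0.800 − 0.833 = -0.033.

-0.033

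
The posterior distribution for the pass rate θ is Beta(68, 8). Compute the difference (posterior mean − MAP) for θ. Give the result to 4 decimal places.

Mode = (68−1)/(68+8−2) = 67/74 = 0.9054.
Mean = 68/(68+8) = 68/76 = 0.8947.
Difference = 0.8947 − 0.9054 = -0.0107.

-0.0107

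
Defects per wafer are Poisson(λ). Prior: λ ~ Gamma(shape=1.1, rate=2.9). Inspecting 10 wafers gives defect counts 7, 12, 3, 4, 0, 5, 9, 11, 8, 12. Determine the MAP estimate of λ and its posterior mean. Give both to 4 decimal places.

λ_MAP = 5.5116, E[λ|data] = 5.5891

Σ counts = 71. Posterior: Gamma(shape = 1.1+71 = 72.1, rate = 2.9+10 = 12.9).
Mode = (α−1)/β = 71.1/12.9 = 5.5116.
Mean = α/β = 72.1/12.9 = 5.5891.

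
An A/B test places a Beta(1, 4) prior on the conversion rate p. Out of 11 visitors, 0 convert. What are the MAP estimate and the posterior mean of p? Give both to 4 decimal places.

MAP: 0.0000. Posterior mean: 0.0625.

Posterior: Beta(1+0, 4+11) = Beta(1, 15).
Since α = 1 ≤ 1 and β > 1, the Beta density is monotone decreasing on [0,1]; the mode is at 0.
Mean = 1/(1+15) = 0.0625.
The mean is pulled above the mode by the posterior's right skew.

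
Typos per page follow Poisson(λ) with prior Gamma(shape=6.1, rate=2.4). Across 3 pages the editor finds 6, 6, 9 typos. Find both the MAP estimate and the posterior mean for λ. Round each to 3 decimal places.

Σ counts = 21. Posterior: Gamma(shape = 6.1+21 = 27.1, rate = 2.4+3 = 5.4).
Mode = (α−1)/β = 26.1/5.4 = 4.833.
Mean = α/β = 27.1/5.4 = 5.019.

MAP = 4.833; posterior mean = 5.019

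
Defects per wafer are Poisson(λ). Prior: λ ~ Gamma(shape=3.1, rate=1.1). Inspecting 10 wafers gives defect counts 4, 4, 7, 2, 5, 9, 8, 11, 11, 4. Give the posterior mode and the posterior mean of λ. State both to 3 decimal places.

Σ counts = 65. Posterior: Gamma(shape = 3.1+65 = 68.1, rate = 1.1+10 = 11.1).
Mode = (α−1)/β = 67.1/11.1 = 6.045.
Mean = α/β = 68.1/11.1 = 6.135.
Right-skewed posterior ⇒ mode < mean.

MAP: 6.045. Posterior mean: 6.135.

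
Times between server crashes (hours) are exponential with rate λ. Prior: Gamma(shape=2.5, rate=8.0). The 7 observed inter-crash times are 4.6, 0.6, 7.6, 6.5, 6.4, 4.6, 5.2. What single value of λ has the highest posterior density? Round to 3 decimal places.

Σ times = 35.5. Posterior: Gamma(shape = 2.5+7 = 9.5, rate = 8.0+35.5 = 43.5).
Mode = (α−1)/β = 8.5/43.5 = 0.195.
Mean = α/β = 9.5/43.5 = 0.218.
This is the posterior mode — the MAP estimate.

0.195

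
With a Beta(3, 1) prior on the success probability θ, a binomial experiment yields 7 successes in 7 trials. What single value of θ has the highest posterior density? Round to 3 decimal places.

Posterior: Beta(3+7, 1+0) = Beta(10, 1).
Since β = 1 ≤ 1 and α > 1, the Beta density is monotone increasing on [0,1]; the mode is at 1.
Mean = 10/(10+1) = 0.909.
This is the posterior mode — the MAP estimate.

1.000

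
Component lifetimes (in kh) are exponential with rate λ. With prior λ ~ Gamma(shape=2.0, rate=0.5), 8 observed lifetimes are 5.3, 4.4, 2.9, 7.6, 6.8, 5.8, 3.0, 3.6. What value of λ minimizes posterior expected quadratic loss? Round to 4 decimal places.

0.2506

Σ times = 39.4. Posterior: Gamma(shape = 2.0+8 = 10.0, rate = 0.5+39.4 = 39.9).
Mode = (α−1)/β = 9.0/39.9 = 0.2256.
Mean = α/β = 10.0/39.9 = 0.2506.
Quadratic loss ⇒ the optimal estimator is the posterior mean.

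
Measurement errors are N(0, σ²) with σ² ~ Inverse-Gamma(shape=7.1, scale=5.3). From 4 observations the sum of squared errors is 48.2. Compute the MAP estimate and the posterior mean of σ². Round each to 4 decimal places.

MAP estimate = 2.9109, posterior mean = 3.6296

Posterior: Inverse-Gamma(shape = 7.1+4/2 = 9.1, scale = 5.3+48.2/2 = 29.4).
Mode = β/(α+1) = 29.4/10.1 = 2.9109.
Mean = β/(α−1) = 29.4/8.1 = 3.6296.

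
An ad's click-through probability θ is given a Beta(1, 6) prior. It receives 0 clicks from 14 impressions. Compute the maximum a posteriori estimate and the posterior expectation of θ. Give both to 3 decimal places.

maximum a posteriori estimate = 0.000, posterior expectation = 0.048

Posterior: Beta(1+0, 6+14) = Beta(1, 20).
Since α = 1 ≤ 1 and β > 1, the Beta density is monotone decreasing on [0,1]; the mode is at 0.
Mean = 1/(1+20) = 0.048.
The mean is pulled above the mode by the posterior's right skew.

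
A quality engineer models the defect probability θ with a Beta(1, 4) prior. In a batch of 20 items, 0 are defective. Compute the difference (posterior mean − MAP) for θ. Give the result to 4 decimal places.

0.0400

Posterior: Beta(1+0, 4+20) = Beta(1, 24).
Since α = 1 ≤ 1 and β > 1, the Beta density is monotone decreasing on [0,1]; the mode is at 0.
Mean = 1/(1+24) = 0.0400.
Difference = 0.0400 − 0.0000 = 0.0400.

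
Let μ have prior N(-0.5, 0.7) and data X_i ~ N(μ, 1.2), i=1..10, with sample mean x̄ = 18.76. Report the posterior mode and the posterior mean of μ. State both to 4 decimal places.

μ_MAP = 15.9415, E[μ|data] = 15.9415

Posterior for μ is Normal. Precision-weighted mean: (1/0.7·-0.5 + 10/1.2·18.76) / (1/0.7 + 10/1.2) = 15.9415.
A Normal posterior is symmetric, so mode = mean.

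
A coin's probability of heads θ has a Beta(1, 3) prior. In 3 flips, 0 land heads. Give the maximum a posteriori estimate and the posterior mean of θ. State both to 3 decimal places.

maximum a posteriori estimate = 0.000, posterior mean = 0.143

Posterior: Beta(1+0, 3+3) = Beta(1, 6).
Since α = 1 ≤ 1 and β > 1, the Beta density is monotone decreasing on [0,1]; the mode is at 0.
Mean = 1/(1+6) = 0.143.
Mean > mode: the posterior has a right tail.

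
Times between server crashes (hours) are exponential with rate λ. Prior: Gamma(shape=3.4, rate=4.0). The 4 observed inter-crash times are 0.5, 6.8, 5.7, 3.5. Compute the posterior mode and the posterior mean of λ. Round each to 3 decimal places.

Σ times = 16.5. Posterior: Gamma(shape = 3.4+4 = 7.4, rate = 4.0+16.5 = 20.5).
Mode = (α−1)/β = 6.4/20.5 = 0.312.
Mean = α/β = 7.4/20.5 = 0.361.
The mean is pulled above the mode by the posterior's right skew.

MAP = 0.312, posterior mean = 0.361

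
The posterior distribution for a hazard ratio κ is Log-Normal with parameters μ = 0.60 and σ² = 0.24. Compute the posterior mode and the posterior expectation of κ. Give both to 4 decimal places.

Mode = exp(μ − σ²) = exp(0.36) = 1.4333.
Mean = exp(μ + σ²/2) = exp(0.720) = 2.0544.

κ_MAP = 1.4333, E[κ|data] = 2.0544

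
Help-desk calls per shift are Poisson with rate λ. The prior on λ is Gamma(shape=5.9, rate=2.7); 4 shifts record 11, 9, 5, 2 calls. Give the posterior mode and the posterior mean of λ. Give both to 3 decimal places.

posterior mode = 4.761, posterior mean = 4.910

Σ counts = 27. Posterior: Gamma(shape = 5.9+27 = 32.9, rate = 2.7+4 = 6.7).
Mode = (α−1)/β = 31.9/6.7 = 4.761.
Mean = α/β = 32.9/6.7 = 4.910.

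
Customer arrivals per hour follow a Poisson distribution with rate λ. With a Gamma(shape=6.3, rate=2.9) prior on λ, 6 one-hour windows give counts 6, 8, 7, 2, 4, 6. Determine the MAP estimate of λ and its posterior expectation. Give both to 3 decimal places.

MAP estimate = 4.303, posterior expectation = 4.416

Σ counts = 33. Posterior: Gamma(shape = 6.3+33 = 39.3, rate = 2.9+6 = 8.9).
Mode = (α−1)/β = 38.3/8.9 = 4.303.
Mean = α/β = 39.3/8.9 = 4.416.
Mean > mode: the posterior has a right tail.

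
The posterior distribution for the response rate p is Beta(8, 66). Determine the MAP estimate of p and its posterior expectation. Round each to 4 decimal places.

MAP = 0.0972, posterior mean = 0.1081

Mode = (8−1)/(8+66−2) = 7/72 = 0.0972.
Mean = 8/(8+66) = 8/74 = 0.1081.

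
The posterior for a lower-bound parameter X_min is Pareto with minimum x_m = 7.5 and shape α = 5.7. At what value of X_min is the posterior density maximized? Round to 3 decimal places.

The Pareto density is strictly decreasing on [x_m, ∞), so the mode is x_m = 7.500.
Mean = α·x_m/(α−1) = 5.7·7.5/4.7 = 9.096.
This is the posterior mode — the MAP estimate.

7.500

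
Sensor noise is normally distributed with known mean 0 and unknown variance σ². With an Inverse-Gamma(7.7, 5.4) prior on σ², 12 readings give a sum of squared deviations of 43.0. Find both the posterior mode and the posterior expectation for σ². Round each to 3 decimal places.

Posterior: Inverse-Gamma(shape = 7.7+12/2 = 13.7, scale = 5.4+43.0/2 = 26.9).
Mode = β/(α+1) = 26.9/14.7 = 1.830.
Mean = β/(α−1) = 26.9/12.7 = 2.118.

σ²_MAP = 1.830, E[σ²|data] = 2.118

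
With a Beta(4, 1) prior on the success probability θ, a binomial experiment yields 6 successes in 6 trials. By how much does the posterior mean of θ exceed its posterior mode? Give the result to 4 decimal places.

-0.0909

Posterior: Beta(4+6, 1+0) = Beta(10, 1).
Since β = 1 ≤ 1 and α > 1, the Beta density is monotone increasing on [0,1]; the mode is at 1.
Mean = 10/(10+1) = 0.9091.
Difference = 0.9091 − 1.0000 = -0.0909.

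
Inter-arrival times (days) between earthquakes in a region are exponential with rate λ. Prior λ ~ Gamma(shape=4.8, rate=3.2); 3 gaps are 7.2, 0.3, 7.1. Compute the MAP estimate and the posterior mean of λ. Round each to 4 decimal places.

MAP: 0.3820. Posterior mean: 0.4382.

Σ times = 14.6. Posterior: Gamma(shape = 4.8+3 = 7.8, rate = 3.2+14.6 = 17.8).
Mode = (α−1)/β = 6.8/17.8 = 0.3820.
Mean = α/β = 7.8/17.8 = 0.4382.
Mean > mode: the posterior has a right tail.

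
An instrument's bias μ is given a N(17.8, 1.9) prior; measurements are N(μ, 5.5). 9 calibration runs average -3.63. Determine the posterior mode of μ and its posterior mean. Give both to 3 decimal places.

Posterior for μ is Normal. Precision-weighted mean: (1/1.9·17.8 + 9/5.5·-3.63) / (1/1.9 + 9/5.5) = 1.585.
A Normal posterior is symmetric, so mode = mean.

MAP = 1.585, posterior mean = 1.585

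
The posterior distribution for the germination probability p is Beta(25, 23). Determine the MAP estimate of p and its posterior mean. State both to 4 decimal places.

Mode = (25−1)/(25+23−2) = 24/46 = 0.5217.
Mean = 25/(25+23) = 25/48 = 0.5208.
The mean is pulled below the mode by the posterior's left skew.

MAP = 0.5217, posterior mean = 0.5208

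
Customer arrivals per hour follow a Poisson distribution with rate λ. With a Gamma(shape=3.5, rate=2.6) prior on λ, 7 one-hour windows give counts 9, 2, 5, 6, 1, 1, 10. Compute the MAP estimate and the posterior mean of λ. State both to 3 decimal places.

Σ counts = 34. Posterior: Gamma(shape = 3.5+34 = 37.5, rate = 2.6+7 = 9.6).
Mode = (α−1)/β = 36.5/9.6 = 3.802.
Mean = α/β = 37.5/9.6 = 3.906.
The mean is pulled above the mode by the posterior's right skew.

MAP: 3.802. Posterior mean: 3.906.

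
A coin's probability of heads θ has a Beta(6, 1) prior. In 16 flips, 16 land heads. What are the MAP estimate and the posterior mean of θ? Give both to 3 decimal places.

MAP = 1.000, posterior mean = 0.957

Posterior: Beta(6+16, 1+0) = Beta(22, 1).
Since β = 1 ≤ 1 and α > 1, the Beta density is monotone increasing on [0,1]; the mode is at 1.
Mean = 22/(22+1) = 0.957.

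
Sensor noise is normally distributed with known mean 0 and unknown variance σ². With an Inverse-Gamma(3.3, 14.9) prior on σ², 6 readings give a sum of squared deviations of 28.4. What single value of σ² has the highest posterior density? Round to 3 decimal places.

3.986

Posterior: Inverse-Gamma(shape = 3.3+6/2 = 6.3, scale = 14.9+28.4/2 = 29.1).
Mode = β/(α+1) = 29.1/7.3 = 3.986.
Mean = β/(α−1) = 29.1/5.3 = 5.491.
This is the posterior mode — the MAP estimate.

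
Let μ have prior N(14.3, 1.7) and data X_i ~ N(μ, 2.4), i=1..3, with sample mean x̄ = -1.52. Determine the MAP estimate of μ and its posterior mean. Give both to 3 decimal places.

MAP = 3.542, posterior mean = 3.542

Posterior for μ is Normal. Precision-weighted mean: (1/1.7·14.3 + 3/2.4·-1.52) / (1/1.7 + 3/2.4) = 3.542.
A Normal posterior is symmetric, so mode = mean.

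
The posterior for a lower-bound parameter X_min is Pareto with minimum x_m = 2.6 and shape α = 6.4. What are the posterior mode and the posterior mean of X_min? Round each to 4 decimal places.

The Pareto density is strictly decreasing on [x_m, ∞), so the mode is x_m = 2.6000.
Mean = α·x_m/(α−1) = 6.4·2.6/5.4 = 3.0815.

MAP = 2.6000; posterior mean = 3.0815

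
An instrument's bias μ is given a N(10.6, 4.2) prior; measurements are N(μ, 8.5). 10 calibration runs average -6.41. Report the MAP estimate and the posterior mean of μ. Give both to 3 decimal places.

Posterior for μ is Normal. Precision-weighted mean: (1/4.2·10.6 + 10/8.5·-6.41) / (1/4.2 + 10/8.5) = -3.547.
A Normal posterior is symmetric, so mode = mean.

MAP: -3.547. Posterior mean: -3.547.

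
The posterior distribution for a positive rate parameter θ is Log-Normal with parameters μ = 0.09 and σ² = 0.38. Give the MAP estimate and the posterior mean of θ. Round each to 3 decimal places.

Mode = exp(μ − σ²) = exp(-0.29) = 0.748.
Mean = exp(μ + σ²/2) = exp(0.280) = 1.323.

MAP = 0.748; posterior mean = 1.323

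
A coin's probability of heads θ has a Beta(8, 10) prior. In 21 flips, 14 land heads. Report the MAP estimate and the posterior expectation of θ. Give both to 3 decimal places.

Posterior: Beta(8+14, 10+7) = Beta(22, 17).
Mode = (22−1)/(22+17−2) = 21/37 = 0.568.
Mean = 22/(22+17) = 22/39 = 0.564.

MAP = 0.568; posterior mean = 0.564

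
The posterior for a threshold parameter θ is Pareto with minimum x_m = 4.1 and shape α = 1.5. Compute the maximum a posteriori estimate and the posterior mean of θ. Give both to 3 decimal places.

The Pareto density is strictly decreasing on [x_m, ∞), so the mode is x_m = 4.100.
Mean = α·x_m/(α−1) = 1.5·4.1/0.5 = 12.300.
The mean is pulled above the mode by the posterior's right skew.

MAP = 4.100; posterior mean = 12.300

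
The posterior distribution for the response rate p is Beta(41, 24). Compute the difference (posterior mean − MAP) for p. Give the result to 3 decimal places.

-0.004

Mode = (41−1)/(41+24−2) = 40/63 = 0.635.
Mean = 41/(41+24) = 41/65 = 0.631.
Difference = 0.631 − 0.635 = -0.004.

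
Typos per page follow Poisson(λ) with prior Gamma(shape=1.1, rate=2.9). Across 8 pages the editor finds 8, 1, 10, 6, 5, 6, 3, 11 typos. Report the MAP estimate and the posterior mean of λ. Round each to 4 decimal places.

Σ counts = 50. Posterior: Gamma(shape = 1.1+50 = 51.1, rate = 2.9+8 = 10.9).
Mode = (α−1)/β = 50.1/10.9 = 4.5963.
Mean = α/β = 51.1/10.9 = 4.6881.
The posterior is right-skewed, so the mean exceeds the mode.

MAP estimate = 4.5963, posterior mean = 4.6881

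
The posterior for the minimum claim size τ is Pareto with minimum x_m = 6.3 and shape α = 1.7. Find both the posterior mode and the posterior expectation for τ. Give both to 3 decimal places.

posterior mode = 6.300, posterior expectation = 15.300

The Pareto density is strictly decreasing on [x_m, ∞), so the mode is x_m = 6.300.
Mean = α·x_m/(α−1) = 1.7·6.3/0.7 = 15.300.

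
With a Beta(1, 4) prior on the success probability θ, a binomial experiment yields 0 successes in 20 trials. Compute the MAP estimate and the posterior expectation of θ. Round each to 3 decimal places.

MAP = 0.000; posterior mean = 0.040

Posterior: Beta(1+0, 4+20) = Beta(1, 24).
Since α = 1 ≤ 1 and β > 1, the Beta density is monotone decreasing on [0,1]; the mode is at 0.
Mean = 1/(1+24) = 0.040.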